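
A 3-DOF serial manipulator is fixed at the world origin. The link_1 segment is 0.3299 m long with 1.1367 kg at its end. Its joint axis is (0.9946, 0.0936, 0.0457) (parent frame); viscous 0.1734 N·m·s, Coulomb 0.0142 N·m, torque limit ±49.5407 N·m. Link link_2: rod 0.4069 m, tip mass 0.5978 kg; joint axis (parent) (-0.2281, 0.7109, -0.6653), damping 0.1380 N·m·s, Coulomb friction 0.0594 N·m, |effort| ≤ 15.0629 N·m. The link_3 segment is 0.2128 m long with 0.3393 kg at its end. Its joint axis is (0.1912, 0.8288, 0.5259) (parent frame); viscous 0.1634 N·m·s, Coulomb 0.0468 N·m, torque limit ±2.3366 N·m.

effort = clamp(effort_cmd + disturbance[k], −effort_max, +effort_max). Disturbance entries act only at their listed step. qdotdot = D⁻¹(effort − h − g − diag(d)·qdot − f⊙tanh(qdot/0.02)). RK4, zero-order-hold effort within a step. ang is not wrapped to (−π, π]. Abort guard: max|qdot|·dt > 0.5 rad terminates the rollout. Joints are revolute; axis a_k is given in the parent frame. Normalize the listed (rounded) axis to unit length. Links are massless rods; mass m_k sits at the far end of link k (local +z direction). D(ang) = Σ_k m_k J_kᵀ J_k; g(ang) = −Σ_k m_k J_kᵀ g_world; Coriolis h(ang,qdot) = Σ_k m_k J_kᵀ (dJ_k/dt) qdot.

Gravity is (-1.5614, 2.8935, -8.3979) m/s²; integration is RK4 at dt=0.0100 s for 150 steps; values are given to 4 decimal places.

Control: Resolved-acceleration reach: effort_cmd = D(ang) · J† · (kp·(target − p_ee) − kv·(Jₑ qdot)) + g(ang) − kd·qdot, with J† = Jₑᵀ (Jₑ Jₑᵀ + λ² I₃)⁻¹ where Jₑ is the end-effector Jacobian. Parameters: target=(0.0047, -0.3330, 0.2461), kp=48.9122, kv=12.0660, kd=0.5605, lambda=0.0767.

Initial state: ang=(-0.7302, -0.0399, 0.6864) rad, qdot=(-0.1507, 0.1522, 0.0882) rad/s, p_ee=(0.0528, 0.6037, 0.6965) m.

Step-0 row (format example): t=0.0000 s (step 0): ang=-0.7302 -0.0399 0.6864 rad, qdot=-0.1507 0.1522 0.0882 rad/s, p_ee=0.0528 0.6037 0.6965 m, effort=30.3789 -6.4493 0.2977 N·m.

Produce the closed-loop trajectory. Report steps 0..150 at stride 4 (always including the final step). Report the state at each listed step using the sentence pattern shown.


t=0.0400 s (step 4): ang=-0.7165 -0.0797 0.7605 rad, qdot=0.7833 -1.6286 1.9533 rad/s, p_ee=0.0483 0.5915 0.7008 m, effort=23.1077 -3.6213 -0.4410 N·m.
t=0.0800 s (step 8): ang=-0.6718 -0.1590 0.8360 rad, qdot=1.4140 -2.2609 1.8275 rad/s, p_ee=0.0286 0.5566 0.7239 m, effort=18.6584 -2.2547 -0.1821 N·m.
t=0.1200 s (step 12): ang=-0.6060 -0.2555 0.9069 rad, qdot=1.8554 -2.5208 1.7219 rad/s, p_ee=0.0023 0.5033 0.7567 m, effort=15.4525 -1.4949 -0.0386 N·m.
t=0.1600 s (step 16): ang=-0.5250 -0.3576 0.9738 rad, qdot=2.1788 -2.5570 1.6230 rad/s, p_ee=-0.0255 0.4339 0.7921 m, effort=12.7011 -0.9741 0.0554 N·m.
t=0.2000 s (step 20): ang=-0.4328 -0.4580 1.0367 rad, qdot=2.4193 -2.4436 1.5273 rad/s, p_ee=-0.0515 0.3507 0.8245 m, effort=10.0904 -0.5410 0.1279 N·m.
t=0.2400 s (step 24): ang=-0.3324 -0.5518 1.0959 rad, qdot=2.5917 -2.2306 1.4363 rad/s, p_ee=-0.0738 0.2571 0.8498 m, effort=7.5567 -0.1369 0.1896 N·m.
t=0.2800 s (step 28): ang=-0.2264 -0.6357 1.1516 rad, qdot=2.7010 -1.9599 1.3535 rad/s, p_ee=-0.0913 0.1570 0.8652 m, effort=5.1455 0.2557 0.2431 N·m.
t=0.3200 s (step 32): ang=-0.1172 -0.7083 1.2042 rad, qdot=2.7495 -1.6685 1.2816 rad/s, p_ee=-0.1039 0.0547 0.8692 m, effort=2.9275 0.6360 0.2881 N·m.
t=0.3600 s (step 36): ang=-0.0072 -0.7693 1.2542 rad, qdot=2.7406 -1.3855 1.2220 rad/s, p_ee=-0.1118 -0.0459 0.8618 m, effort=0.9572 0.9963 0.3237 N·m.
t=0.4000 s (step 40): ang=0.1013 -0.8195 1.3020 rad, qdot=2.6809 -1.1300 1.1752 rad/s, p_ee=-0.1160 -0.1415 0.8440 m, effort=-0.7402 1.3275 0.3493 N·m.
t=0.4400 s (step 44): ang=0.2066 -0.8602 1.3482 rad, qdot=2.5798 -0.9106 1.1403 rad/s, p_ee=-0.1172 -0.2297 0.8176 m, effort=-2.1657 1.6221 0.3654 N·m.
t=0.4800 s (step 48): ang=0.3073 -0.8928 1.3932 rad, qdot=2.4485 -0.7283 1.1158 rad/s, p_ee=-0.1163 -0.3089 0.7845 m, effort=-3.3385 1.8753 0.3729 N·m.
t=0.5200 s (step 52): ang=0.4022 -0.9189 1.4375 rad, qdot=2.2978 -0.5791 1.1000 rad/s, p_ee=-0.1141 -0.3786 0.7470 m, effort=-4.2882 2.0856 0.3733 N·m.
t=0.5600 s (step 56): ang=0.4909 -0.9395 1.4812 rad, qdot=2.1372 -0.4568 1.0907 rad/s, p_ee=-0.1110 -0.4387 0.7069 m, effort=-5.0484 2.2544 0.3682 N·m.
t=0.6000 s (step 60): ang=0.5731 -0.9557 1.5247 rad, qdot=1.9744 -0.3554 1.0859 rad/s, p_ee=-0.1075 -0.4898 0.6660 m, effort=-5.6524 2.3854 0.3590 N·m.
t=0.6400 s (step 64): ang=0.6489 -0.9681 1.5680 rad, qdot=1.8147 -0.2696 1.0840 rad/s, p_ee=-0.1037 -0.5326 0.6255 m, effort=-6.1307 2.4834 0.3470 N·m.
t=0.6800 s (step 68): ang=0.7184 -0.9774 1.6114 rad, qdot=1.6619 -0.1950 1.0834 rad/s, p_ee=-0.0999 -0.5680 0.5863 m, effort=-6.5096 2.5537 0.3331 N·m.
t=0.7200 s (step 72): ang=0.7820 -0.9838 1.6547 rad, qdot=1.5180 -0.1285 1.0830 rad/s, p_ee=-0.0961 -0.5970 0.5492 m, effort=-6.8106 2.6013 0.3181 N·m.
t=0.7600 s (step 76): ang=0.8400 -0.9878 1.6979 rad, qdot=1.3840 -0.0680 1.0818 rad/s, p_ee=-0.0924 -0.6205 0.5146 m, effort=-7.0510 2.6307 0.3024 N·m.
t=0.8000 s (step 80): ang=0.8928 -0.9894 1.7411 rad, qdot=1.2595 -0.0143 1.0789 rad/s, p_ee=-0.0887 -0.6393 0.4826 m, effort=-7.2440 2.6495 0.2867 N·m.
t=0.8400 s (step 84): ang=0.9407 -0.9893 1.7841 rad, qdot=1.1396 0.0133 1.0716 rad/s, p_ee=-0.0852 -0.6541 0.4534 m, effort=-7.3980 2.6907 0.2717 N·m.
t=0.8800 s (step 88): ang=0.9841 -0.9883 1.8268 rad, qdot=1.0296 0.0382 1.0641 rad/s, p_ee=-0.0821 -0.6656 0.4268 m, effort=-7.5225 2.7265 0.2551 N·m.
t=0.9200 s (step 92): ang=1.0233 -0.9861 1.8692 rad, qdot=0.9317 0.0742 1.0554 rad/s, p_ee=-0.0793 -0.6743 0.4029 m, effort=-7.6243 2.7391 0.2381 N·m.
t=0.9600 s (step 96): ang=1.0587 -0.9823 1.9112 rad, qdot=0.8437 0.1166 1.0445 rad/s, p_ee=-0.0765 -0.6807 0.3816 m, effort=-7.7067 2.7350 0.2215 N·m.
t=1.0000 s (step 100): ang=1.0909 -0.9768 1.9527 rad, qdot=0.7637 0.1609 1.0313 rad/s, p_ee=-0.0737 -0.6853 0.3627 m, effort=-7.7725 2.7214 0.2054 N·m.
t=1.0400 s (step 104): ang=1.1199 -0.9694 1.9936 rad, qdot=0.6905 0.2048 1.0162 rad/s, p_ee=-0.0708 -0.6883 0.3461 m, effort=-7.8240 2.7020 0.1894 N·m.
t=1.0800 s (step 108): ang=1.1462 -0.9604 2.0339 rad, qdot=0.6235 0.2476 0.9995 rad/s, p_ee=-0.0677 -0.6901 0.3317 m, effort=-7.8633 2.6787 0.1738 N·m.
t=1.1200 s (step 112): ang=1.1699 -0.9497 2.0735 rad, qdot=0.5620 0.2889 0.9814 rad/s, p_ee=-0.0645 -0.6909 0.3192 m, effort=-7.8922 2.6523 0.1584 N·m.
t=1.1600 s (step 116): ang=1.1912 -0.9373 2.1124 rad, qdot=0.5057 0.3287 0.9621 rad/s, p_ee=-0.0612 -0.6909 0.3085 m, effort=-7.9121 2.6235 0.1435 N·m.
t=1.2000 s (step 120): ang=1.2104 -0.9234 2.1504 rad, qdot=0.4541 0.3669 0.9419 rad/s, p_ee=-0.0577 -0.6901 0.2995 m, effort=-7.9242 2.5926 0.1290 N·m.
t=1.2400 s (step 124): ang=1.2276 -0.9080 2.1877 rad, qdot=0.4071 0.4036 0.9210 rad/s, p_ee=-0.0539 -0.6889 0.2920 m, effort=-7.9296 2.5598 0.1150 N·m.
t=1.2800 s (step 128): ang=1.2430 -0.8912 2.2241 rad, qdot=0.3642 0.4388 0.8996 rad/s, p_ee=-0.0500 -0.6872 0.2859 m, effort=-7.9293 2.5252 0.1017 N·m.
t=1.3200 s (step 132): ang=1.2568 -0.8729 2.2596 rad, qdot=0.3252 0.4724 0.8780 rad/s, p_ee=-0.0459 -0.6851 0.2810 m, effort=-7.9241 2.4889 0.0891 N·m.
t=1.3600 s (step 136): ang=1.2691 -0.8534 2.2943 rad, qdot=0.2900 0.5044 0.8563 rad/s, p_ee=-0.0415 -0.6828 0.2771 m, effort=-7.9147 2.4511 0.0774 N·m.
t=1.4000 s (step 140): ang=1.2800 -0.8326 2.3281 rad, qdot=0.2582 0.5349 0.8347 rad/s, p_ee=-0.0369 -0.6802 0.2743 m, effort=-7.9018 2.4116 0.0665 N·m.
t=1.4400 s (step 144): ang=1.2898 -0.8106 2.3610 rad, qdot=0.2297 0.5639 0.8134 rad/s, p_ee=-0.0321 -0.6775 0.2723 m, effort=-7.8860 2.3706 0.0566 N·m.
t=1.4800 s (step 148): ang=1.2984 -0.7875 2.3931 rad, qdot=0.2043 0.5914 0.7925 rad/s, p_ee=-0.0270 -0.6746 0.2710 m, effort=-7.8680 2.3280 0.0478 N·m.
t=1.5000 s (step 150): ang=1.3024 -0.7756 2.4089 rad, qdot=0.1926 0.6046 0.7822 rad/s, p_ee=-0.0244 -0.6731 0.2706 m.


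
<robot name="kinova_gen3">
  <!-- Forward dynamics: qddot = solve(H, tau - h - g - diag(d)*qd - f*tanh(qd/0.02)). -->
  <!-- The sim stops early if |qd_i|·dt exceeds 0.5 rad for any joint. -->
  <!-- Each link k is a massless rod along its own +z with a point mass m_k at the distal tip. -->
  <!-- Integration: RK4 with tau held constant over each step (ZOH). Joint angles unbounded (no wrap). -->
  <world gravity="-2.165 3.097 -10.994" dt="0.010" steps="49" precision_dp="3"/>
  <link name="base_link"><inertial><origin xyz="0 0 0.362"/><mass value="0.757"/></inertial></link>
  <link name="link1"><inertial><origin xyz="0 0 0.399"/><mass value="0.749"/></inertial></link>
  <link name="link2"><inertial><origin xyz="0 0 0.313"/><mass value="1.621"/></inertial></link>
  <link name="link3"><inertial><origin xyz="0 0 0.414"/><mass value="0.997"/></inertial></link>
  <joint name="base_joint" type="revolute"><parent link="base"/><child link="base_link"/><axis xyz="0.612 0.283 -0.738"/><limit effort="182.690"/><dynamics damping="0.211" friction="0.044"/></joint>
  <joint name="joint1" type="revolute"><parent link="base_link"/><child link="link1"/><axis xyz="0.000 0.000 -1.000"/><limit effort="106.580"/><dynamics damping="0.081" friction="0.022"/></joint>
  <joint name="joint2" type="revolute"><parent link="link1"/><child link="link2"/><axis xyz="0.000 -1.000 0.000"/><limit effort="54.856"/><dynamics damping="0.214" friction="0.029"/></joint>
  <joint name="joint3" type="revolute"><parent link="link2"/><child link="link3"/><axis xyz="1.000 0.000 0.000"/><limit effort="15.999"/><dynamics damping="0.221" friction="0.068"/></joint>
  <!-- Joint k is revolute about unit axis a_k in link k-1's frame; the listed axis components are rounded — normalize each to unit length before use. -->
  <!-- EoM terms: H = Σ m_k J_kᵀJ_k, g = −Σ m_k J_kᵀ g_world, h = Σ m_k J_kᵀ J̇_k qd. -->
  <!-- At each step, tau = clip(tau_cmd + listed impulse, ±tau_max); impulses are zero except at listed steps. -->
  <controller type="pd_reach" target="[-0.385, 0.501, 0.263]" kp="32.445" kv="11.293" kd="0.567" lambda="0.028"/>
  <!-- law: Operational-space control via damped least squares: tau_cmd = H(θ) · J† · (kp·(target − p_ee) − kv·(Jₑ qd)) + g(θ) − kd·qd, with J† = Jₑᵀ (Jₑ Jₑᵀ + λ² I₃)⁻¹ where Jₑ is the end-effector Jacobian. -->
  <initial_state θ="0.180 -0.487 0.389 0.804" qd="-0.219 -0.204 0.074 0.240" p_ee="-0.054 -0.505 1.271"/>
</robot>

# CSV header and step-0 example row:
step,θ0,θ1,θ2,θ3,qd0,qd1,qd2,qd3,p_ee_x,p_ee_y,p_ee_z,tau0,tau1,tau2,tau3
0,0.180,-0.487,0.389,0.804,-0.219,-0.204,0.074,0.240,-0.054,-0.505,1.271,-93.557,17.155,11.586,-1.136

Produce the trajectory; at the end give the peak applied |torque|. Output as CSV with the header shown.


step,θ0,θ1,θ2,θ3,qd0,qd1,qd2,qd3,p_ee_x,p_ee_y,p_ee_z,tau0,tau1,tau2,tau3
1,0.173,-0.488,0.393,0.813,-1.158,-0.066,0.756,1.642,-0.054,-0.503,1.269,-81.129,14.966,9.145,-1.952
2,0.158,-0.488,0.404,0.835,-1.961,0.058,1.347,2.737,-0.055,-0.497,1.264,-68.713,12.965,7.069,-2.399
3,0.135,-0.487,0.420,0.867,-2.628,0.238,1.829,3.572,-0.057,-0.489,1.258,-56.743,11.057,5.316,-2.598
4,0.106,-0.483,0.440,0.906,-3.168,0.489,2.195,4.194,-0.059,-0.478,1.249,-45.571,9.201,3.860,-2.638
5,0.072,-0.477,0.463,0.950,-3.592,0.792,2.450,4.640,-0.063,-0.464,1.239,-35.422,7.395,2.679,-2.585
6,0.034,-0.467,0.488,0.998,-3.918,1.118,2.605,4.944,-0.067,-0.448,1.227,-26.395,5.657,1.741,-2.487
7,-0.006,-0.454,0.515,1.049,-4.160,1.441,2.673,5.138,-0.072,-0.430,1.215,-18.491,4.008,1.009,-2.374
8,-0.049,-0.439,0.541,1.101,-4.334,1.745,2.668,5.247,-0.078,-0.411,1.202,-11.650,2.464,0.445,-2.269
9,-0.093,-0.420,0.568,1.153,-4.452,2.017,2.606,5.293,-0.084,-0.390,1.188,-5.777,1.041,0.013,-2.183
10,-0.137,-0.398,0.593,1.206,-4.527,2.252,2.497,5.292,-0.091,-0.368,1.174,-0.761,-0.253,-0.317,-2.121
11,-0.183,-0.375,0.617,1.259,-4.568,2.447,2.354,5.255,-0.098,-0.345,1.160,3.507,-1.416,-0.571,-2.085
12,-0.229,-0.350,0.640,1.311,-4.582,2.602,2.185,5.193,-0.105,-0.321,1.146,7.131,-2.448,-0.769,-2.072
13,-0.274,-0.323,0.661,1.363,-4.575,2.719,1.996,5.112,-0.112,-0.297,1.131,10.205,-3.352,-0.928,-2.082
14,-0.320,-0.295,0.680,1.413,-4.553,2.800,1.795,5.017,-0.120,-0.273,1.117,12.812,-4.135,-1.059,-2.110
15,-0.365,-0.267,0.697,1.463,-4.519,2.848,1.586,4.912,-0.128,-0.249,1.102,15.026,-4.802,-1.172,-2.155
16,-0.410,-0.239,0.712,1.511,-4.476,2.866,1.371,4.799,-0.136,-0.224,1.088,16.909,-5.363,-1.274,-2.212
17,-0.455,-0.210,0.724,1.559,-4.426,2.857,1.154,4.681,-0.145,-0.200,1.074,18.515,-5.826,-1.370,-2.281
18,-0.499,-0.181,0.735,1.605,-4.370,2.824,0.937,4.560,-0.153,-0.176,1.059,19.888,-6.199,-1.464,-2.359
19,-0.542,-0.154,0.743,1.650,-4.311,2.769,0.721,4.437,-0.162,-0.153,1.045,21.067,-6.491,-1.558,-2.445
20,-0.585,-0.126,0.749,1.694,-4.248,2.695,0.507,4.312,-0.170,-0.130,1.031,22.084,-6.710,-1.654,-2.537
21,-0.627,-0.100,0.753,1.736,-4.181,2.603,0.298,4.187,-0.179,-0.107,1.017,22.965,-6.864,-1.752,-2.634
22,-0.669,-0.074,0.755,1.777,-4.112,2.497,0.094,4.062,-0.187,-0.086,1.003,23.732,-6.959,-1.851,-2.737
23,-0.709,-0.050,0.755,1.817,-4.041,2.375,-0.102,3.938,-0.196,-0.064,0.989,24.398,-7.002,-1.952,-2.843
24,-0.749,-0.027,0.753,1.856,-3.967,2.242,-0.290,3.815,-0.204,-0.043,0.975,24.978,-7.000,-2.053,-2.954
25,-0.789,-0.005,0.749,1.894,-3.891,2.099,-0.471,3.693,-0.212,-0.023,0.961,25.487,-6.958,-2.148,-3.068
26,-0.827,0.015,0.744,1.930,-3.812,1.946,-0.642,3.573,-0.221,-0.004,0.947,25.930,-6.880,-2.236,-3.185
27,-0.865,0.034,0.737,1.965,-3.731,1.785,-0.805,3.455,-0.229,0.015,0.933,26.314,-6.772,-2.313,-3.306
28,-0.902,0.051,0.728,1.999,-3.647,1.617,-0.956,3.338,-0.237,0.033,0.919,26.644,-6.637,-2.376,-3.429
29,-0.938,0.066,0.717,2.032,-3.561,1.442,-1.097,3.224,-0.244,0.050,0.905,26.922,-6.477,-2.422,-3.555
30,-0.973,0.080,0.706,2.064,-3.472,1.262,-1.225,3.112,-0.252,0.067,0.891,27.151,-6.295,-2.448,-3.682
31,-1.007,0.091,0.693,2.094,-3.381,1.077,-1.340,3.001,-0.259,0.083,0.877,27.334,-6.094,-2.453,-3.811
32,-1.041,0.101,0.679,2.124,-3.288,0.888,-1.442,2.893,-0.267,0.098,0.863,27.472,-5.875,-2.434,-3.940
33,-1.073,0.109,0.664,2.152,-3.192,0.696,-1.529,2.788,-0.274,0.113,0.849,27.568,-5.641,-2.393,-4.069
34,-1.104,0.115,0.649,2.179,-3.094,0.502,-1.602,2.685,-0.281,0.127,0.835,27.624,-5.394,-2.327,-4.198
35,-1.135,0.119,0.632,2.206,-2.994,0.308,-1.659,2.585,-0.287,0.140,0.822,27.643,-5.135,-2.240,-4.325
36,-1.164,0.121,0.615,2.231,-2.891,0.115,-1.701,2.488,-0.294,0.153,0.808,27.629,-4.866,-2.132,-4.450
37,-1.193,0.122,0.598,2.256,-2.786,-0.075,-1.728,2.395,-0.300,0.165,0.795,27.583,-4.592,-2.005,-4.571
38,-1.220,0.120,0.581,2.279,-2.679,-0.257,-1.739,2.307,-0.306,0.177,0.782,27.510,-4.318,-1.863,-4.689
39,-1.246,0.117,0.564,2.302,-2.570,-0.435,-1.737,2.222,-0.311,0.188,0.768,27.411,-4.041,-1.705,-4.802
40,-1.271,0.111,0.546,2.324,-2.459,-0.607,-1.721,2.141,-0.317,0.199,0.755,27.290,-3.763,-1.535,-4.909
41,-1.295,0.105,0.529,2.345,-2.347,-0.770,-1.693,2.064,-0.322,0.209,0.742,27.150,-3.488,-1.354,-5.009
42,-1.318,0.096,0.513,2.365,-2.235,-0.925,-1.654,1.991,-0.327,0.218,0.730,26.994,-3.217,-1.165,-5.101
43,-1.340,0.086,0.496,2.384,-2.122,-1.069,-1.605,1.922,-0.332,0.228,0.717,26.825,-2.954,-0.969,-5.185
44,-1.361,0.075,0.480,2.403,-2.009,-1.202,-1.548,1.857,-0.337,0.236,0.705,26.645,-2.700,-0.768,-5.261
45,-1.380,0.062,0.465,2.422,-1.897,-1.324,-1.483,1.796,-0.341,0.245,0.693,26.456,-2.457,-0.564,-5.328
46,-1.399,0.048,0.451,2.439,-1.787,-1.434,-1.413,1.738,-0.345,0.252,0.681,26.262,-2.226,-0.356,-5.385
47,-1.416,0.034,0.437,2.456,-1.677,-1.532,-1.339,1.683,-0.349,0.260,0.669,26.063,-2.009,-0.147,-5.433
48,-1.432,0.018,0.424,2.473,-1.570,-1.618,-1.261,1.632,-0.353,0.267,0.658,25.862,-1.806,0.062,-5.471
49,-1.447,0.001,0.412,2.489,-1.465,-1.693,-1.181,1.583,-0.357,0.273,0.647,,,,
# max |tau| (N·m): 93.557


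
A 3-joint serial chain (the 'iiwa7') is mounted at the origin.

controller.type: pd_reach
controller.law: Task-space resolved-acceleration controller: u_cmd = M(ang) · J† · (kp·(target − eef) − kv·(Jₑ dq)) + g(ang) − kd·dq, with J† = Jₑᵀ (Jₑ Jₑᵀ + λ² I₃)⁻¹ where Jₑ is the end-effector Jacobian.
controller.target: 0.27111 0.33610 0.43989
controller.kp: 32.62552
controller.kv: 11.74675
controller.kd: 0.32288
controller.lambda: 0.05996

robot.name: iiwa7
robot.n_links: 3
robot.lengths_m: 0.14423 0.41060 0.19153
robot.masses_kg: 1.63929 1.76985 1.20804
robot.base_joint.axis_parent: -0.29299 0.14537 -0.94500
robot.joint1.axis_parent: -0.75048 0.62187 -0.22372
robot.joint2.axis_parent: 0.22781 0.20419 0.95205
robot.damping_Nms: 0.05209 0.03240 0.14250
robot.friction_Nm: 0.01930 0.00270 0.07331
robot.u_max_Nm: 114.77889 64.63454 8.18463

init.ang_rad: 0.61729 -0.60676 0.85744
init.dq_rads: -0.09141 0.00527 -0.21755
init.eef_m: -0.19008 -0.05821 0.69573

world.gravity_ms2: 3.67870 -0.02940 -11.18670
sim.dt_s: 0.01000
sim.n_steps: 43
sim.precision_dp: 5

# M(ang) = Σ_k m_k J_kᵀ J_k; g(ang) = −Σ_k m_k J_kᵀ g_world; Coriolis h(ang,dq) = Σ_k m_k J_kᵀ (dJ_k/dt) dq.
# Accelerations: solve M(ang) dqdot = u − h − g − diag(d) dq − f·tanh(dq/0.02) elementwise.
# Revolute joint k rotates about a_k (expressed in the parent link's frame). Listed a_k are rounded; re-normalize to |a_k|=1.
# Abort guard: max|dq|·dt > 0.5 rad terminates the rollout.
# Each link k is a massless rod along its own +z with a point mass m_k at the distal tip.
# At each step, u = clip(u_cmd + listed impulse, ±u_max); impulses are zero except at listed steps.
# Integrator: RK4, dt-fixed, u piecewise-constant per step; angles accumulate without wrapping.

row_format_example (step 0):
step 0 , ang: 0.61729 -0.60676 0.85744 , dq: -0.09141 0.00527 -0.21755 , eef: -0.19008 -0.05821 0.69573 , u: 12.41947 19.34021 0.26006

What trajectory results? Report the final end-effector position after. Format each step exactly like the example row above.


step 1 , ang: 0.61789 -0.60623 0.86020 , dq: 0.18429 0.12493 0.43429 , eef: -0.18965 -0.05791 0.69589 , u: 10.93144 17.12475 0.00934
step 2 , ang: 0.62045 -0.60401 0.86095 , dq: 0.35084 0.29794 0.01017 , eef: -0.18845 -0.05641 0.69648 , u: 9.54787 15.26681 0.12499
step 3 , ang: 0.62497 -0.60051 0.86263 , dq: 0.54296 0.41135 0.17509 , eef: -0.18648 -0.05389 0.69742 , u: 8.32107 13.49144 0.04096
step 4 , ang: 0.63113 -0.59579 0.86331 , dq: 0.70827 0.51604 0.19007 , eef: -0.18388 -0.05044 0.69866 , u: 7.20396 11.89974 0.00900
step 5 , ang: 0.63885 -0.59009 0.86385 , dq: 0.85749 0.60673 0.15648 , eef: -0.18069 -0.04620 0.70013 , u: 6.18696 10.45695 -0.00486
step 6 , ang: 0.64804 -0.58358 0.86428 , dq: 1.00003 0.67870 0.16088 , eef: -0.17697 -0.04127 0.70178 , u: 5.26129 9.13542 -0.03011
step 7 , ang: 0.65859 -0.57641 0.86455 , dq: 1.13224 0.73811 0.13249 , eef: -0.17277 -0.03574 0.70356 , u: 4.41347 7.93251 -0.04252
step 8 , ang: 0.67045 -0.56872 0.86469 , dq: 1.26037 0.78206 0.13017 , eef: -0.16814 -0.02969 0.70542 , u: 3.63635 6.82750 -0.06222
step 9 , ang: 0.68355 -0.56064 0.86467 , dq: 1.38169 0.81509 0.10557 , eef: -0.16312 -0.02319 0.70731 , u: 2.91997 5.81703 -0.07272
step 10 , ang: 0.69785 -0.55230 0.86451 , dq: 1.50038 0.83545 0.09890 , eef: -0.15775 -0.01631 0.70920 , u: 2.25860 4.88580 -0.08777
step 11 , ang: 0.71332 -0.54380 0.86419 , dq: 1.61433 0.84650 0.07705 , eef: -0.15206 -0.00911 0.71106 , u: 1.64490 4.03050 -0.09613
step 12 , ang: 0.72991 -0.53524 0.86372 , dq: 1.72632 0.84722 0.06758 , eef: -0.14607 -0.00165 0.71285 , u: 1.07439 3.23995 -0.10723
step 13 , ang: 0.74760 -0.52672 0.86309 , dq: 1.83468 0.84012 0.04776 , eef: -0.13983 0.00603 0.71454 , u: 0.54165 2.51126 -0.11335
step 14 , ang: 0.76637 -0.51830 0.86232 , dq: 1.94121 0.82464 0.03685 , eef: -0.13335 0.01388 0.71613 , u: 0.04322 1.83628 -0.12111
step 15 , ang: 0.78618 -0.51008 0.86141 , dq: 2.04453 0.80269 0.01908 , eef: -0.12666 0.02186 0.71758 , u: -0.42487 1.21268 -0.12514
step 16 , ang: 0.80703 -0.50211 0.86046 , dq: 2.14612 0.77375 0.01187 , eef: -0.11979 0.02993 0.71889 , u: -0.86521 0.63397 -0.13143
step 17 , ang: 0.82888 -0.49446 0.85947 , dq: 2.24407 0.73989 -0.00387 , eef: -0.11274 0.03807 0.72004 , u: -1.28088 0.09952 -0.13348
step 18 , ang: 0.85172 -0.48720 0.85867 , dq: 2.33998 0.70032 -0.00803 , eef: -0.10555 0.04623 0.72103 , u: -1.67371 -0.39651 -0.13821
step 19 , ang: 0.87556 -0.48041 0.85843 , dq: 2.43522 0.65435 0.01612 , eef: -0.09822 0.05438 0.72183 , u: -2.04534 -0.85858 -0.15140
step 20 , ang: 0.90020 -0.47397 0.85690 , dq: 2.51397 0.61449 -0.09008 , eef: -0.09081 0.06253 0.72247 , u: -2.40003 -1.26653 -0.11870
step 21 , ang: 0.92582 -0.46814 0.85675 , dq: 2.59024 0.57016 -0.17098 , eef: -0.08328 0.07061 0.72291 , u: -2.73571 -1.64574 -0.09379
step 22 , ang: 0.95226 -0.46281 0.85651 , dq: 2.67348 0.51408 -0.12749 , eef: -0.07569 0.07862 0.72317 , u: -3.05194 -2.00864 -0.11013
step 23 , ang: 0.97944 -0.45801 0.85612 , dq: 2.74172 0.46374 -0.18701 , eef: -0.06804 0.08655 0.72326 , u: -3.35485 -2.32632 -0.09008
step 24 , ang: 1.00733 -0.45376 0.85563 , dq: 2.81265 0.40545 -0.15934 , eef: -0.06036 0.09438 0.72316 , u: -3.64117 -2.62503 -0.09860
step 25 , ang: 1.03586 -0.45007 0.85500 , dq: 2.87060 0.35161 -0.20325 , eef: -0.05265 0.10210 0.72289 , u: -3.91499 -2.88490 -0.08150
step 26 , ang: 1.06498 -0.44694 0.85429 , dq: 2.92802 0.29271 -0.18611 , eef: -0.04494 0.10969 0.72245 , u: -4.17425 -3.12416 -0.08405
step 27 , ang: 1.09461 -0.44438 0.85347 , dq: 2.97392 0.23747 -0.21761 , eef: -0.03724 0.11716 0.72183 , u: -4.42172 -3.32935 -0.06887
step 28 , ang: 1.12468 -0.44239 0.85257 , dq: 3.01686 0.17947 -0.20772 , eef: -0.02956 0.12448 0.72106 , u: -4.65613 -3.51289 -0.06668
step 29 , ang: 1.15513 -0.44097 0.85159 , dq: 3.04980 0.12438 -0.22642 , eef: -0.02191 0.13166 0.72013 , u: -4.87933 -3.66651 -0.05366
step 30 , ang: 1.18589 -0.44010 0.85056 , dq: 3.07775 0.06860 -0.22177 , eef: -0.01430 0.13868 0.71905 , u: -5.09073 -3.79764 -0.04756
step 31 , ang: 1.21689 -0.43977 0.84951 , dq: 3.09781 0.01463 -0.22316 , eef: -0.00675 0.14554 0.71782 , u: -5.29136 -3.90331 -0.03841
step 32 , ang: 1.24805 -0.43998 0.84848 , dq: 3.11185 -0.03865 -0.21205 , eef: 0.00073 0.15225 0.71646 , u: -5.48124 -3.98682 -0.03262
step 33 , ang: 1.27932 -0.44071 0.84759 , dq: 3.12119 -0.09190 -0.17784 , eef: 0.00815 0.15879 0.71497 , u: -5.66067 -4.05005 -0.03387
step 34 , ang: 1.31064 -0.44196 0.84695 , dq: 3.12501 -0.14420 -0.13190 , eef: 0.01548 0.16516 0.71335 , u: -5.83022 -4.09188 -0.03836
step 35 , ang: 1.34193 -0.44370 0.84638 , dq: 3.11738 -0.19071 -0.13480 , eef: 0.02272 0.17137 0.71161 , u: -5.99128 -4.10576 -0.02545
step 36 , ang: 1.37310 -0.44588 0.84579 , dq: 3.10385 -0.23533 -0.13266 , eef: 0.02987 0.17743 0.70976 , u: -6.14308 -4.09988 -0.01356
step 37 , ang: 1.40411 -0.44850 0.84519 , dq: 3.08459 -0.27784 -0.12746 , eef: 0.03690 0.18333 0.70781 , u: -6.28606 -4.07496 -0.00210
step 38 , ang: 1.43490 -0.45153 0.84459 , dq: 3.06036 -0.31846 -0.11596 , eef: 0.04383 0.18907 0.70576 , u: -6.42054 -4.03243 0.00777
step 39 , ang: 1.46540 -0.45494 0.84399 , dq: 3.03322 -0.35842 -0.08204 , eef: 0.05064 0.19466 0.70363 , u: -6.54659 -3.97528 0.01050
step 40 , ang: 1.49557 -0.45872 0.84339 , dq: 3.00182 -0.39636 -0.04422 , eef: 0.05733 0.20011 0.70140 , u: -6.66501 -3.90210 0.01237
step 41 , ang: 1.52537 -0.46283 0.84276 , dq: 2.95991 -0.42707 -0.07034 , eef: 0.06390 0.20541 0.69910 , u: -6.77763 -3.80586 0.03640
step 42 , ang: 1.55476 -0.46726 0.84219 , dq: 2.91904 -0.45918 -0.04542 , eef: 0.07034 0.21058 0.69673 , u: -6.88214 -3.70259 0.04327
step 43 , ang: 1.58370 -0.47197 0.84161 , dq: 2.87096 -0.48598 -0.06039 , eef: 0.07665 0.21560 0.69429
final eef position (m): 0.07665 0.21560 0.69429


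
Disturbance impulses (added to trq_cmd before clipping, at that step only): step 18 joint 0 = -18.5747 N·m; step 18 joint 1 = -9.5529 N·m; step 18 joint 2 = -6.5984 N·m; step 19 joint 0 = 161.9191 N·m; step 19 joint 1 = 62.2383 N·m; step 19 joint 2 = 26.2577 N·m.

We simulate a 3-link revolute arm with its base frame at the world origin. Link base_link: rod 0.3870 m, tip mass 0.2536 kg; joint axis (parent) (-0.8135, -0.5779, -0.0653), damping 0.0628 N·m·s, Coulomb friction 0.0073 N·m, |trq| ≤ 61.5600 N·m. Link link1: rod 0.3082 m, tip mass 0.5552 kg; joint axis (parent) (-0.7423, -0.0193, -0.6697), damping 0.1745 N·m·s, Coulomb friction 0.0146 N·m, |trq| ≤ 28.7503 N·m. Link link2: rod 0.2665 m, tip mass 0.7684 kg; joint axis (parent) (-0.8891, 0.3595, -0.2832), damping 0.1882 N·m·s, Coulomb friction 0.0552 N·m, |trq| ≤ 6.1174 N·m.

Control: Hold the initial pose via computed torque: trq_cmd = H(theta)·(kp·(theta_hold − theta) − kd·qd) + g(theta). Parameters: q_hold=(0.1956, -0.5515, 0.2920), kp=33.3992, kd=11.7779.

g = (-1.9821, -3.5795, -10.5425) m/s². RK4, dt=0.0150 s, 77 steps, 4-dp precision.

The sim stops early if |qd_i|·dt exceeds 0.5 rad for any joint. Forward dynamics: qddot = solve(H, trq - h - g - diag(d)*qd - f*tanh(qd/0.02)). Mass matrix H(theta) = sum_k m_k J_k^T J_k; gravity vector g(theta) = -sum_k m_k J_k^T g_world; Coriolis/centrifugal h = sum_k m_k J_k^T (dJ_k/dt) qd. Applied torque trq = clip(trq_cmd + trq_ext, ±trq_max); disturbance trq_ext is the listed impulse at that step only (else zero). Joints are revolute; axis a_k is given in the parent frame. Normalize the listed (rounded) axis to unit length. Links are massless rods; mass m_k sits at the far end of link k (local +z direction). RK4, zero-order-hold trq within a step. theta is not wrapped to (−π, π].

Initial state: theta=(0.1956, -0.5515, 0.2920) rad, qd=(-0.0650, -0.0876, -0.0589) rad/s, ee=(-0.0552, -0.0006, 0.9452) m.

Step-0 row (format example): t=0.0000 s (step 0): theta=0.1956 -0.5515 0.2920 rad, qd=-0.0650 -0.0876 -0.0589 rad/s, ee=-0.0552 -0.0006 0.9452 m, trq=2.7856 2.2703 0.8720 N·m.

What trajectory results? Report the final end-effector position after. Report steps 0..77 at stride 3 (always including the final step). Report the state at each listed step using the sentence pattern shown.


t=0.0450 s (step 3): theta=0.1933 -0.5547 0.2913 rad, qd=-0.0456 -0.0228 -0.0199 rad/s, ee=-0.0536 -0.0038 0.9452 m, trq=2.3835 2.1004 0.7897 N·m.
t=0.0900 s (step 6): theta=0.1919 -0.5558 0.2914 rad, qd=-0.0249 0.0003 -0.0090 rad/s, ee=-0.0526 -0.0053 0.9452 m, trq=2.1094 1.9922 0.7416 N·m.
t=0.1350 s (step 9): theta=0.1913 -0.5563 0.2917 rad, qd=-0.0095 0.0085 -0.0064 rad/s, ee=-0.0523 -0.0058 0.9452 m, trq=1.9241 1.9217 0.7115 N·m.
t=0.1800 s (step 12): theta=0.1912 -0.5565 0.2921 rad, qd=0.0001 0.0120 -0.0058 rad/s, ee=-0.0522 -0.0059 0.9452 m, trq=1.8000 1.8752 0.6917 N·m.
t=0.2250 s (step 15): theta=0.1915 -0.5566 0.2925 rad, qd=0.0055 0.0135 -0.0056 rad/s, ee=-0.0523 -0.0056 0.9451 m, trq=1.7174 1.8444 0.6785 N·m.
t=0.2700 s (step 18): theta=0.1920 -0.5567 0.2930 rad, qd=0.0080 0.0142 -0.0057 rad/s, ee=-0.0526 -0.0051 0.9451 m, trq=-16.9120 -7.7288 -5.9288 N·m.
t=0.3150 s (step 21): theta=0.1663 -0.3779 0.0750 rad, qd=-0.3084 3.9825 -4.7316 rad/s, ee=-0.0651 -0.0097 0.9519 m, trq=-4.8339 -0.4415 0.6794 N·m.
t=0.3600 s (step 24): theta=0.1755 -0.3283 0.0004 rad, qd=0.3428 -0.1043 -0.2220 rad/s, ee=-0.0784 -0.0010 0.9517 m, trq=-2.7551 0.3750 0.6723 N·m.
t=0.4050 s (step 27): theta=0.1868 -0.3353 -0.0003 rad, qd=0.1498 -0.1003 0.0444 rad/s, ee=-0.0838 0.0048 0.9509 m, trq=-1.3024 0.8376 0.7725 N·m.
t=0.4500 s (step 30): theta=0.1901 -0.3367 0.0014 rad, qd=0.0178 -0.0043 0.0522 rad/s, ee=-0.0855 0.0072 0.9507 m, trq=-0.3152 1.1668 0.8671 N·m.
t=0.4950 s (step 33): theta=0.1894 -0.3367 0.0045 rad, qd=-0.0429 0.0005 0.0829 rad/s, ee=-0.0850 0.0074 0.9508 m, trq=0.3483 1.3962 0.9330 N·m.
t=0.5400 s (step 36): theta=0.1867 -0.3366 0.0084 rad, qd=-0.0737 0.0018 0.0922 rad/s, ee=-0.0833 0.0063 0.9511 m, trq=0.7937 1.5508 0.9765 N·m.
t=0.5850 s (step 39): theta=0.1831 -0.3365 0.0126 rad, qd=-0.0867 0.0017 0.0919 rad/s, ee=-0.0811 0.0045 0.9513 m, trq=1.0916 1.6535 1.0037 N·m.
t=0.6300 s (step 42): theta=0.1791 -0.3365 0.0166 rad, qd=-0.0890 0.0010 0.0875 rad/s, ee=-0.0788 0.0025 0.9516 m, trq=1.2891 1.7205 1.0197 N·m.
t=0.6750 s (step 45): theta=0.1751 -0.3364 0.0204 rad, qd=-0.0852 0.0001 0.0815 rad/s, ee=-0.0765 0.0004 0.9519 m, trq=1.4185 1.7633 1.0280 N·m.
t=0.7200 s (step 48): theta=0.1714 -0.3364 0.0239 rad, qd=-0.0783 -0.0009 0.0751 rad/s, ee=-0.0743 -0.0016 0.9522 m, trq=1.5020 1.7898 1.0313 N·m.
t=0.7650 s (step 51): theta=0.1681 -0.3365 0.0271 rad, qd=-0.0700 -0.0018 0.0689 rad/s, ee=-0.0723 -0.0034 0.9524 m, trq=1.5547 1.8055 1.0314 N·m.
t=0.8100 s (step 54): theta=0.1651 -0.3365 0.0300 rad, qd=-0.0613 -0.0027 0.0632 rad/s, ee=-0.0706 -0.0050 0.9525 m, trq=1.5870 1.8141 1.0295 N·m.
t=0.8550 s (step 57): theta=0.1626 -0.3367 0.0327 rad, qd=-0.0530 -0.0035 0.0580 rad/s, ee=-0.0690 -0.0064 0.9527 m, trq=1.6060 1.8181 1.0264 N·m.
t=0.9000 s (step 60): theta=0.1604 -0.3368 0.0352 rad, qd=-0.0452 -0.0043 0.0535 rad/s, ee=-0.0677 -0.0076 0.9528 m, trq=1.6162 1.8193 1.0227 N·m.
t=0.9450 s (step 63): theta=0.1585 -0.3370 0.0375 rad, qd=-0.0383 -0.0050 0.0495 rad/s, ee=-0.0665 -0.0085 0.9529 m, trq=1.6211 1.8187 1.0187 N·m.
t=0.9900 s (step 66): theta=0.1569 -0.3373 0.0397 rad, qd=-0.0322 -0.0057 0.0461 rad/s, ee=-0.0655 -0.0093 0.9530 m, trq=1.6226 1.8171 1.0146 N·m.
t=1.0350 s (step 69): theta=0.1556 -0.3375 0.0417 rad, qd=-0.0269 -0.0064 0.0431 rad/s, ee=-0.0647 -0.0100 0.9531 m, trq=1.6222 1.8151 1.0105 N·m.
t=1.0800 s (step 72): theta=0.1545 -0.3378 0.0435 rad, qd=-0.0224 -0.0070 0.0407 rad/s, ee=-0.0640 -0.0105 0.9532 m, trq=1.6208 1.8128 1.0066 N·m.
t=1.1250 s (step 75): theta=0.1535 -0.3381 0.0453 rad, qd=-0.0185 -0.0075 0.0386 rad/s, ee=-0.0634 -0.0109 0.9532 m, trq=1.6190 1.8105 1.0028 N·m.
t=1.1550 s (step 77): theta=0.1530 -0.3383 0.0464 rad, qd=-0.0163 -0.0079 0.0373 rad/s, ee=-0.0630 -0.0111 0.9532 m.
final ee position (m): -0.0630 -0.0111 0.9532


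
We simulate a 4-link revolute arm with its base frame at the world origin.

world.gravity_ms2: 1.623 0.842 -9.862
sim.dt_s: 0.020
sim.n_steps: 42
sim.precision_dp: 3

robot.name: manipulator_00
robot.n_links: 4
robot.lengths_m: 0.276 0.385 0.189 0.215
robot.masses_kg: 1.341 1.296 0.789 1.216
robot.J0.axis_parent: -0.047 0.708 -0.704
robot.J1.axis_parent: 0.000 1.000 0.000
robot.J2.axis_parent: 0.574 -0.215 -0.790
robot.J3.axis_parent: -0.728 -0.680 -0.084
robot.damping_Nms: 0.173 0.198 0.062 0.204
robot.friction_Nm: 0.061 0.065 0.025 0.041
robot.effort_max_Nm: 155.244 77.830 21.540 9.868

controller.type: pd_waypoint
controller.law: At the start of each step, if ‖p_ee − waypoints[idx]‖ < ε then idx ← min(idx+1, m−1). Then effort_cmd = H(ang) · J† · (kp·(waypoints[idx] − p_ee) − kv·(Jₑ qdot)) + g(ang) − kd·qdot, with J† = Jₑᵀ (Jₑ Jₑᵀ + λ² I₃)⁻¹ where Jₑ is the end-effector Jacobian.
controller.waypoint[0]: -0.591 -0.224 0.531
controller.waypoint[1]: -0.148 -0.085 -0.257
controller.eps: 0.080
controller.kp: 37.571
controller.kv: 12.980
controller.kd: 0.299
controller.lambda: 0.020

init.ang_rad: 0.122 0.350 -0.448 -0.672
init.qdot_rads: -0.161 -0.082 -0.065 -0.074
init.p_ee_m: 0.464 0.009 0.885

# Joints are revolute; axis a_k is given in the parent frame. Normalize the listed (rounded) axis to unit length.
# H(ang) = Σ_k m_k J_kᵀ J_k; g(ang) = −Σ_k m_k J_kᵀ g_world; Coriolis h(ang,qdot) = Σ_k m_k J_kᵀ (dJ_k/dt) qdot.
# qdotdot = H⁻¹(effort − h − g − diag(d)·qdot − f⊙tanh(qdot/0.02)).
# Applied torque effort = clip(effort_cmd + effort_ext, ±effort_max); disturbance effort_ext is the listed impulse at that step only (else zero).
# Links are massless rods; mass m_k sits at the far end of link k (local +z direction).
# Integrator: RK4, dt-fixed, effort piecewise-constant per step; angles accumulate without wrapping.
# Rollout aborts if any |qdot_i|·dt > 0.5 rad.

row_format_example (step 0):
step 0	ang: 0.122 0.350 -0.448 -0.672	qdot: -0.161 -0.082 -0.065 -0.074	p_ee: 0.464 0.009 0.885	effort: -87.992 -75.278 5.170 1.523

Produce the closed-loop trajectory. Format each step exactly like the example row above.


step 1	ang: 0.096 0.354 -0.440 -0.718	qdot: -2.382 0.539 0.926 -4.374	p_ee: 0.453 0.008 0.884	effort: -64.143 -56.709 4.069 2.600
step 2	ang: 0.035 0.369 -0.413 -0.821	qdot: -3.746 0.963 1.798 -5.802	p_ee: 0.429 0.006 0.881	effort: -43.259 -40.174 3.405 2.299
step 3	ang: -0.046 0.389 -0.372 -0.940	qdot: -4.359 1.023 2.274 -5.973	p_ee: 0.395 0.002 0.876	effort: -27.667 -27.590 2.951 1.792
step 4	ang: -0.134 0.408 -0.325 -1.056	qdot: -4.511 0.848 2.403 -5.651	p_ee: 0.354 -0.002 0.872	effort: -16.740 -18.611 2.593 1.421
step 5	ang: -0.223 0.422 -0.278 -1.165	qdot: -4.420 0.568 2.301 -5.163	p_ee: 0.309 -0.006 0.868	effort: -9.241 -12.339 2.282 1.227
step 6	ang: -0.310 0.430 -0.235 -1.263	qdot: -4.214 0.261 2.063 -4.642	p_ee: 0.261 -0.011 0.864	effort: -4.105 -7.958 1.999 1.167
step 7	ang: -0.391 0.432 -0.197 -1.350	qdot: -3.968 -0.028 1.760 -4.137	p_ee: 0.214 -0.016 0.860	effort: -0.552 -4.854 1.736 1.191
step 8	ang: -0.468 0.429 -0.165 -1.428	qdot: -3.737 -0.256 1.452 -3.652	p_ee: 0.166 -0.021 0.855	effort: 1.947 -2.619 1.486 1.257
step 9	ang: -0.540 0.422 -0.139 -1.496	qdot: -3.500 -0.465 1.116 -3.228	p_ee: 0.120 -0.028 0.849	effort: 3.795 -0.910 1.269 1.352
step 10	ang: -0.608 0.411 -0.120 -1.557	qdot: -3.273 -0.643 0.775 -2.852	p_ee: 0.076 -0.034 0.842	effort: 5.236 0.471 1.080 1.455
step 11	ang: -0.672 0.396 -0.108 -1.611	qdot: -3.062 -0.787 0.446 -2.515	p_ee: 0.033 -0.042 0.835	effort: 6.427 1.651 0.919 1.555
step 12	ang: -0.731 0.380 -0.102 -1.658	qdot: -2.871 -0.895 0.135 -2.209	p_ee: -0.008 -0.049 0.828	effort: 7.469 2.705 0.784 1.647
step 13	ang: -0.787 0.361 -0.102 -1.699	qdot: -2.706 -0.961 -0.138 -1.924	p_ee: -0.046 -0.057 0.819	effort: 8.411 3.673 0.666 1.729
step 14	ang: -0.839 0.342 -0.107 -1.735	qdot: -2.563 -0.993 -0.379 -1.661	p_ee: -0.083 -0.066 0.810	effort: 9.294 4.578 0.571 1.803
step 15	ang: -0.889 0.322 -0.117 -1.765	qdot: -2.431 -1.002 -0.597 -1.423	p_ee: -0.118 -0.075 0.801	effort: 10.140 5.434 0.510 1.870
step 16	ang: -0.937 0.302 -0.131 -1.791	qdot: -2.311 -0.990 -0.788 -1.206	p_ee: -0.151 -0.083 0.791	effort: 10.947 6.238 0.479 1.930
step 17	ang: -0.982 0.282 -0.148 -1.813	qdot: -2.199 -0.960 -0.951 -1.007	p_ee: -0.182 -0.092 0.781	effort: 11.711 6.985 0.475 1.984
step 18	ang: -1.025 0.264 -0.168 -1.832	qdot: -2.094 -0.916 -1.084 -0.826	p_ee: -0.212 -0.101 0.771	effort: 12.422 7.668 0.496 2.031
step 19	ang: -1.066 0.246 -0.191 -1.846	qdot: -1.993 -0.862 -1.189 -0.663	p_ee: -0.239 -0.110 0.760	effort: 13.072 8.281 0.538 2.072
step 20	ang: -1.105 0.229 -0.216 -1.858	qdot: -1.895 -0.801 -1.266 -0.516	p_ee: -0.265 -0.118 0.749	effort: 13.654 8.820 0.597 2.106
step 21	ang: -1.142 0.214 -0.242 -1.867	qdot: -1.798 -0.737 -1.319 -0.387	p_ee: -0.289 -0.127 0.739	effort: 14.162 9.282 0.671 2.135
step 22	ang: -1.177 0.200 -0.268 -1.874	qdot: -1.702 -0.672 -1.350 -0.273	p_ee: -0.311 -0.135 0.728	effort: 14.593 9.667 0.756 2.156
step 23	ang: -1.210 0.187 -0.295 -1.878	qdot: -1.607 -0.609 -1.361 -0.175	p_ee: -0.332 -0.143 0.717	effort: 14.948 9.977 0.848 2.172
step 24	ang: -1.241 0.176 -0.322 -1.881	qdot: -1.512 -0.548 -1.355 -0.090	p_ee: -0.352 -0.150 0.707	effort: 15.227 10.215 0.945 2.181
step 25	ang: -1.270 0.166 -0.349 -1.882	qdot: -1.417 -0.490 -1.336 -0.020	p_ee: -0.370 -0.158 0.697	effort: 15.436 10.387 1.045 2.185
step 26	ang: -1.298 0.156 -0.376 -1.882	qdot: -1.319 -0.444 -1.310 0.020	p_ee: -0.386 -0.164 0.687	effort: 15.589 10.505 1.147 2.201
step 27	ang: -1.323 0.148 -0.401 -1.881	qdot: -1.222 -0.402 -1.277 0.047	p_ee: -0.402 -0.171 0.677	effort: 15.683 10.570 1.247 2.217
step 28	ang: -1.347 0.140 -0.426 -1.880	qdot: -1.130 -0.361 -1.235 0.073	p_ee: -0.416 -0.177 0.668	effort: 15.716 10.583 1.343 2.222
step 29	ang: -1.368 0.133 -0.451 -1.878	qdot: -1.045 -0.322 -1.188 0.098	p_ee: -0.428 -0.182 0.658	effort: 15.702 10.555 1.436 2.217
step 30	ang: -1.389 0.127 -0.474 -1.876	qdot: -0.964 -0.286 -1.136 0.120	p_ee: -0.440 -0.188 0.650	effort: 15.650 10.494 1.524 2.207
step 31	ang: -1.407 0.122 -0.496 -1.873	qdot: -0.888 -0.252 -1.084 0.138	p_ee: -0.451 -0.192 0.642	effort: 15.569 10.409 1.607 2.192
step 32	ang: -1.424 0.117 -0.517 -1.870	qdot: -0.817 -0.221 -1.030 0.152	p_ee: -0.461 -0.197 0.634	effort: 15.465 10.304 1.686 2.175
step 33	ang: -1.440 0.113 -0.537 -1.867	qdot: -0.750 -0.193 -0.977 0.164	p_ee: -0.470 -0.201 0.626	effort: 15.345 10.186 1.760 2.155
step 34	ang: -1.454 0.110 -0.556 -1.864	qdot: -0.689 -0.168 -0.925 0.172	p_ee: -0.478 -0.204 0.619	effort: 15.215 10.060 1.829 2.134
step 35	ang: -1.467 0.107 -0.574 -1.860	qdot: -0.631 -0.145 -0.874 0.178	p_ee: -0.486 -0.208 0.613	effort: 15.078 9.928 1.894 2.112
step 36	ang: -1.480 0.104 -0.591 -1.857	qdot: -0.578 -0.124 -0.825 0.182	p_ee: -0.493 -0.210 0.607	effort: 14.938 9.794 1.954 2.089
step 37	ang: -1.491 0.102 -0.607 -1.853	qdot: -0.529 -0.106 -0.778 0.184	p_ee: -0.499 -0.213 0.601	effort: 14.798 9.660 2.010 2.066
step 38	ang: -1.501 0.100 -0.622 -1.849	qdot: -0.484 -0.090 -0.734 0.185	p_ee: -0.505 -0.215 0.596	effort: 14.661 9.529 2.063 2.043
step 39	ang: -1.510 0.098 -0.636 -1.846	qdot: -0.443 -0.075 -0.691 0.184	p_ee: -0.510 -0.218 0.591	effort: 14.529 9.402 2.112 2.020
step 40	ang: -1.519 0.097 -0.650 -1.842	qdot: -0.406 -0.062 -0.651 0.183	p_ee: -0.515 -0.219 0.586	effort: 14.401 9.280 2.157 1.998
step 41	ang: -1.526 0.096 -0.662 -1.838	qdot: -0.371 -0.050 -0.613 0.181	p_ee: -0.520 -0.221 0.582	effort: 14.281 9.164 2.200 1.976
step 42	ang: -1.533 0.095 -0.674 -1.835	qdot: -0.339 -0.040 -0.577 0.178	p_ee: -0.524 -0.222 0.578


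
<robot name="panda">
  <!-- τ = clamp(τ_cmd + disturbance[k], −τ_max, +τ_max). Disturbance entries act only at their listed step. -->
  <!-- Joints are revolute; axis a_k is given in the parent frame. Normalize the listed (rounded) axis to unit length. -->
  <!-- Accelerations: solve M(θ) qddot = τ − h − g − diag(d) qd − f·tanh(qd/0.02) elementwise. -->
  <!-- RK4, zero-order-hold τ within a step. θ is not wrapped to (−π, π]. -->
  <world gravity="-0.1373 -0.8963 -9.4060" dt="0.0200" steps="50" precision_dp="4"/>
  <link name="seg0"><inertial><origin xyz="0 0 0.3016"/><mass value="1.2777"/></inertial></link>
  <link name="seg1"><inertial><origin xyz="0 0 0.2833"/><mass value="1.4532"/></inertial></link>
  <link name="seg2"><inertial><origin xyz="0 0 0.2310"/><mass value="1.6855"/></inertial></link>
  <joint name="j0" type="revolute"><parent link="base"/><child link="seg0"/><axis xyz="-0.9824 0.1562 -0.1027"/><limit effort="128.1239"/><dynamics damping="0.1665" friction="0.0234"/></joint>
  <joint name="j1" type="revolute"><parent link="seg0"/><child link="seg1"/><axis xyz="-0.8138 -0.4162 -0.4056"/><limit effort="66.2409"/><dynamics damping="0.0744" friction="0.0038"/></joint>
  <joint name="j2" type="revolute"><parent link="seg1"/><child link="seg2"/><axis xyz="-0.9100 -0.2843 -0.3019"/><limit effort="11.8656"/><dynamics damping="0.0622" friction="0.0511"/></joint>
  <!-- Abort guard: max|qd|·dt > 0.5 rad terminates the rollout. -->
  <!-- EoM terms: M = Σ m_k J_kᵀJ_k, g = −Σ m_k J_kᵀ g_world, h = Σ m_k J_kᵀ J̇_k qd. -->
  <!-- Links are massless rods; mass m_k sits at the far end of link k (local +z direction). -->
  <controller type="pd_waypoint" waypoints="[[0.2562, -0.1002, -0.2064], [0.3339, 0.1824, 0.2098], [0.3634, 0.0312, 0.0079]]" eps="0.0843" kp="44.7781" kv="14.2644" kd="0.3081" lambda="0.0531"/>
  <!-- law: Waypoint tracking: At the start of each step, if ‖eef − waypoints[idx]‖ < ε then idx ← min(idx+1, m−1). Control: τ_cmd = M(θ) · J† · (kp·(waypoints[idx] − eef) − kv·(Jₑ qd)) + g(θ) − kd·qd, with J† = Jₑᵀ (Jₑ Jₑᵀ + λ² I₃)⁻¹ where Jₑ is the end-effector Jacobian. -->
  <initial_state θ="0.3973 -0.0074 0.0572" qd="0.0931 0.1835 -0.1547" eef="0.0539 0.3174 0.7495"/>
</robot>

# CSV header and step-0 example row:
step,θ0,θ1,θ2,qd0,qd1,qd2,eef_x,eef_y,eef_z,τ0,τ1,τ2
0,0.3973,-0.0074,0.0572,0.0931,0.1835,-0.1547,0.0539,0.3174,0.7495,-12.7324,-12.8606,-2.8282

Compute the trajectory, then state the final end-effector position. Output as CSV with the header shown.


step,θ0,θ1,θ2,qd0,qd1,qd2,eef_x,eef_y,eef_z,τ0,τ1,τ2
1,0.4015,-0.0182,0.0721,0.3304,-1.2443,1.6062,0.0558,0.3191,0.7485,-16.7119,-12.0190,-2.8841
2,0.4090,-0.0534,0.1183,0.4111,-2.2706,2.9983,0.0613,0.3195,0.7473,-23.3051,-13.2034,-2.8050
3,0.4163,-0.1094,0.1982,0.3193,-3.3175,4.9709,0.0690,0.3180,0.7457,-31.1552,-15.3684,-2.8127
4,0.4200,-0.1874,0.3249,0.0437,-4.4638,7.6243,0.0780,0.3136,0.7423,-35.2526,-16.1583,-2.6436
5,0.4169,-0.2873,0.5044,-0.3611,-5.4746,10.1992,0.0872,0.3048,0.7355,-28.9630,-12.7510,-1.9239
6,0.4060,-0.4024,0.7231,-0.7328,-6.0072,11.5519,0.0960,0.2904,0.7234,-15.8156,-6.7314,-0.8542
7,0.3891,-0.5235,0.9553,-0.9581,-6.1076,11.6568,0.1039,0.2707,0.7060,-4.4073,-1.6660,-0.0630
8,0.3690,-0.6446,1.1833,-1.0550,-6.0227,11.1841,0.1110,0.2478,0.6841,2.5588,1.4497,0.1881
9,0.3477,-0.7635,1.4002,-1.0801,-5.8968,10.5576,0.1176,0.2236,0.6588,6.0398,3.1074,0.0070
10,0.3262,-0.8801,1.6046,-1.0772,-5.7817,9.9313,0.1238,0.1994,0.6309,7.3832,3.8983,-0.4203
11,0.3047,-0.9947,1.7970,-1.0744,-5.6934,9.3467,0.1297,0.1763,0.6012,7.5380,4.2073,-0.9477
12,0.2831,-1.1079,1.9782,-1.0903,-5.6378,8.8100,0.1352,0.1547,0.5701,7.0809,4.2410,-1.4822
13,0.2609,-1.2204,2.1492,-1.1385,-5.6198,8.3197,0.1403,0.1348,0.5383,6.3441,4.0896,-1.9709
14,0.2373,-1.3330,2.3109,-1.2316,-5.6475,7.8747,0.1449,0.1168,0.5063,5.5101,3.7676,-2.3884
15,0.2112,-1.4468,2.4642,-1.3831,-5.7348,7.4778,0.1488,0.1007,0.4745,4.6704,3.2377,-2.7264
16,0.1814,-1.5632,2.6101,-1.6123,-5.9053,7.1385,0.1519,0.0866,0.4433,3.8545,2.4344,-2.9876
17,0.1460,-1.6843,2.7500,-1.9497,-6.1939,6.8788,0.1539,0.0745,0.4129,3.0314,1.3661,-3.1847
18,0.1023,-1.8126,2.8859,-2.4490,-6.6281,6.7508,0.1543,0.0643,0.3836,2.0649,0.6468,-3.3468
19,0.0463,-1.9501,3.0216,-3.1879,-7.0971,6.8722,0.1526,0.0564,0.3560,0.6948,3.1096,-3.5297
20,-0.0268,-2.0902,3.1637,-4.1364,-6.8725,7.3739,0.1482,0.0508,0.3306,-0.7052,10.9452,-3.7134
21,-0.1169,-2.2072,3.3169,-4.7919,-4.7828,7.8595,0.1417,0.0474,0.3080,-0.8219,14.1916,-3.6101
22,-0.2136,-2.2744,3.4728,-4.7755,-1.9569,7.5762,0.1371,0.0447,0.2878,-0.1997,10.1735,-3.1185
23,-0.3067,-2.2942,3.6176,-4.4949,-0.0425,6.8176,0.1372,0.0406,0.2693,0.3443,5.1701,-2.6264
24,-0.3949,-2.2859,3.7473,-4.3041,0.8664,6.1257,0.1419,0.0345,0.2516,0.7769,1.3973,-2.3930
25,-0.4806,-2.2657,3.8649,-4.2663,1.1551,5.6256,0.1501,0.0265,0.2347,1.3178,-1.1040,-2.3713
26,-0.5664,-2.2428,3.9735,-4.3195,1.1546,5.2322,0.1605,0.0173,0.2187,2.2826,-2.6434,-2.4294
27,-0.6532,-2.2205,4.0741,-4.3604,1.0863,4.8292,0.1721,0.0075,0.2037,3.9053,-3.5376,-2.4697
28,-0.7395,-2.1991,4.1658,-4.2799,1.0750,4.3355,0.1843,-0.0028,0.1897,6.0648,-4.0745,-2.4544
29,-0.8223,-2.1768,4.2465,-4.0083,1.1585,3.7390,0.1965,-0.0131,0.1767,8.2382,-4.4709,-2.3972
30,-0.8979,-2.1521,4.3147,-3.5545,1.3064,3.1018,0.2085,-0.0234,0.1643,9.8367,-4.8304,-2.3382
31,-0.9633,-2.1244,4.3707,-2.9985,1.4587,2.5183,0.2200,-0.0334,0.1525,10.5378,-5.1693,-2.3148
32,-1.0176,-2.0941,4.4163,-2.4464,1.5637,2.0602,0.2309,-0.0430,0.1410,10.2995,-5.4772,-2.3426
33,-1.0619,-2.0625,4.4542,-1.9941,1.5933,1.7496,0.2411,-0.0521,0.1299,9.2141,-5.7505,-2.4136
34,-1.0989,-2.0311,4.4873,-1.7140,1.5423,1.5657,0.2507,-0.0607,0.1191,7.4279,-5.9907,-2.5040
35,-1.1326,-2.0015,4.5175,-1.6541,1.4227,1.4625,0.2597,-0.0687,0.1087,5.1583,-6.1963,-2.5851
36,-1.1675,-1.9747,4.5461,-1.8363,1.2598,1.3848,0.2680,-0.0763,0.0986,2.7208,-6.3655,-2.6309
37,-1.2084,-1.9514,4.5729,-2.2528,1.0886,1.2796,0.2755,-0.0835,0.0890,0.4883,-6.5113,-2.6238
38,-1.2596,-1.9312,4.5969,-2.8646,0.9482,1.1036,0.2821,-0.0902,0.0794,-1.2128,-6.6761,-2.5560
39,-1.3244,-1.9132,4.6165,-3.6067,0.8736,0.8279,0.2877,-0.0966,0.0699,-2.1847,-6.9289,-2.4280
40,-1.4045,-1.8958,4.6295,-4.3989,0.8875,0.4396,0.2923,-0.1027,0.0600,-2.3601,-7.3403,-2.2444
41,-1.5001,-1.8773,4.6337,-5.1551,0.9930,-0.0503,0.2957,-0.1084,0.0494,-1.7496,-7.9491,-2.0168
42,-1.6097,-1.8559,4.6276,-5.7923,1.1705,-0.5959,0.2979,-0.1137,0.0377,-0.4005,-8.7363,-1.7749
43,-1.7302,-1.8304,4.6101,-6.2377,1.3998,-1.1889,0.2991,-0.1183,0.0247,1.5795,-9.6145,-1.4837
44,-1.8571,-1.8002,4.5809,-6.4384,1.6356,-1.7591,0.2992,-0.1220,0.0102,3.9647,-10.4423,-1.1585
45,-1.9853,-1.7655,4.5411,-6.3756,1.8320,-2.2329,0.2984,-0.1245,-0.0056,6.4077,-11.0664,-0.8198
46,-2.1098,-1.7276,4.4933,-6.0710,1.9545,-2.5546,0.2969,-0.1255,-0.0222,8.5213,-11.3769,-0.4903
47,-2.2264,-1.6881,4.4406,-5.5808,1.9882,-2.7018,0.2949,-0.1249,-0.0390,10.0130,-11.3441,-0.1907
48,-2.3319,-1.6487,4.3867,-4.9772,1.9391,-2.6884,0.2927,-0.1229,-0.0553,10.7686,-11.0165,0.0655
49,-2.4250,-1.6109,4.3342,-4.3294,1.8265,-2.5522,0.2905,-0.1199,-0.0706,10.8407,-10.4884,0.2746
50,-2.5051,-1.5758,4.2852,-3.6906,1.6752,-2.3392,0.2883,-0.1161,-0.0846,,,
# final eef position (m): 0.2883 -0.1161 -0.0846
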